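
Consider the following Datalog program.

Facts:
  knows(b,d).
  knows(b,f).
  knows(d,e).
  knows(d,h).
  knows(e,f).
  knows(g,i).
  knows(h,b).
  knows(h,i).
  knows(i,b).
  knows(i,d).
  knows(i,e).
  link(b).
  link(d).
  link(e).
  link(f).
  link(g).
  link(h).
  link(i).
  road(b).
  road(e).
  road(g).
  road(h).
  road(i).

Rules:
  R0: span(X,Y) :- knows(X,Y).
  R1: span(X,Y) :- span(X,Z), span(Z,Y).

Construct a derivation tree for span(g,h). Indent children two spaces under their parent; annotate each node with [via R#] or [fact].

round 1: derive span(b,d) via R0 from knows(b,d)
round 1: derive span(b,f) via R0 from knows(b,f)
round 1: derive span(d,e) via R0 from knows(d,e)
round 1: derive span(d,h) via R0 from knows(d,h)
round 1: derive span(e,f) via R0 from knows(e,f)
round 1: derive span(g,i) via R0 from knows(g,i)
round 1: derive span(h,b) via R0 from knows(h,b)
round 1: derive span(h,i) via R0 from knows(h,i)
round 1: derive span(i,b) via R0 from knows(i,b)
round 1: derive span(i,d) via R0 from knows(i,d)
round 1: derive span(i,e) via R0 from knows(i,e)
round 2: derive span(b,e) via R1 from span(b,d), span(d,e)
round 2: derive span(b,h) via R1 from span(b,d), span(d,h)
round 2: derive span(d,b) via R1 from span(d,h), span(h,b)
round 2: derive span(d,f) via R1 from span(d,e), span(e,f)
round 2: derive span(d,i) via R1 from span(d,h), span(h,i)
round 2: derive span(g,b) via R1 from span(g,i), span(i,b)
round 2: derive span(g,d) via R1 from span(g,i), span(i,d)
round 2: derive span(g,e) via R1 from span(g,i), span(i,e)
round 2: derive span(h,d) via R1 from span(h,b), span(b,d)
round 2: derive span(h,e) via R1 from span(h,i), span(i,e)
round 2: derive span(h,f) via R1 from span(h,b), span(b,f)
round 2: derive span(i,f) via R1 from span(i,b), span(b,f)
round 2: derive span(i,h) via R1 from span(i,d), span(d,h)
round 3: derive span(b,b) via R1 from span(b,d), span(d,b)
round 3: derive span(b,i) via R1 from span(b,d), span(d,i)
round 3: derive span(d,d) via R1 from span(d,b), span(b,d)
round 3: derive span(g,f) via R1 from span(g,b), span(b,f)
round 3: derive span(g,h) via R1 from span(g,b), span(b,h)
round 3: derive span(h,h) via R1 from span(h,b), span(b,h)
round 3: derive span(i,i) via R1 from span(i,d), span(d,i)

span(g,h)  [via R1]
  span(g,b)  [via R1]
    span(g,i)  [via R0]
      knows(g,i)  [fact]
    span(i,b)  [via R0]
      knows(i,b)  [fact]
  span(b,h)  [via R1]
    span(b,d)  [via R0]
      knows(b,d)  [fact]
    span(d,h)  [via R0]
      knows(d,h)  [fact]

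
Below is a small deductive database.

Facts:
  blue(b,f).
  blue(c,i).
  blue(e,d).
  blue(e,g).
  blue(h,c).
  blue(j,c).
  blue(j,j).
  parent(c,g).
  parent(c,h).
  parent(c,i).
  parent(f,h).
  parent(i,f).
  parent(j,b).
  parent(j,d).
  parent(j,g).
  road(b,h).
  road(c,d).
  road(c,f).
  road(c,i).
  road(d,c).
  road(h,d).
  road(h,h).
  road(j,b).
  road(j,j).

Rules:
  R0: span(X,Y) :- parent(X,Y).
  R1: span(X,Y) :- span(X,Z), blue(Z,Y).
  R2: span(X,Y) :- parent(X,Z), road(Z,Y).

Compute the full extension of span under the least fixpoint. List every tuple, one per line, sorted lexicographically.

round 1: derive span(c,g) via R0 from parent(c,g)
round 1: derive span(c,h) via R0 from parent(c,h)
round 1: derive span(c,i) via R0 from parent(c,i)
round 1: derive span(f,h) via R0 from parent(f,h)
round 1: derive span(i,f) via R0 from parent(i,f)
round 1: derive span(j,b) via R0 from parent(j,b)
round 1: derive span(j,d) via R0 from parent(j,d)
round 1: derive span(j,g) via R0 from parent(j,g)
round 1: derive span(c,d) via R2 from parent(c,h), road(h,d)
round 1: derive span(f,d) via R2 from parent(f,h), road(h,d)
round 1: derive span(j,c) via R2 from parent(j,d), road(d,c)
round 1: derive span(j,h) via R2 from parent(j,b), road(b,h)
round 2: derive span(c,c) via R1 from span(c,h), blue(h,c)
round 2: derive span(f,c) via R1 from span(f,h), blue(h,c)
round 2: derive span(j,f) via R1 from span(j,b), blue(b,f)
round 2: derive span(j,i) via R1 from span(j,c), blue(c,i)
round 3: derive span(f,i) via R1 from span(f,c), blue(c,i)

span(c,c)
span(c,d)
span(c,g)
span(c,h)
span(c,i)
span(f,c)
span(f,d)
span(f,h)
span(f,i)
span(i,f)
span(j,b)
span(j,c)
span(j,d)
span(j,f)
span(j,g)
span(j,h)
span(j,i)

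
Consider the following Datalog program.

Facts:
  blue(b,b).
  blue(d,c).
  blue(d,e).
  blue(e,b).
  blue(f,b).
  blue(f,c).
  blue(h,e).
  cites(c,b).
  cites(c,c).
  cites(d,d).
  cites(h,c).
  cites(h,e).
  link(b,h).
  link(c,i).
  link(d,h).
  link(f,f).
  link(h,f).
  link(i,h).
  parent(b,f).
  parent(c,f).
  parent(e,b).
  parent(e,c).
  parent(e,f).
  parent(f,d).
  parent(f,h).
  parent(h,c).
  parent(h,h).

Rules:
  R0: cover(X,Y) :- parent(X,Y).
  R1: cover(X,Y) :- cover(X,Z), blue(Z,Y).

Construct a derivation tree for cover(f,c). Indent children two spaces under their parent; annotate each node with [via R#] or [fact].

cover(f,c)  [via R1]
  cover(f,d)  [via R0]
    parent(f,d)  [fact]
  blue(d,c)  [fact]

round 1: derive cover(b,f) via R0 from parent(b,f)
round 1: derive cover(c,f) via R0 from parent(c,f)
round 1: derive cover(e,b) via R0 from parent(e,b)
round 1: derive cover(e,c) via R0 from parent(e,c)
round 1: derive cover(e,f) via R0 from parent(e,f)
round 1: derive cover(f,d) via R0 from parent(f,d)
round 1: derive cover(f,h) via R0 from parent(f,h)
round 1: derive cover(h,c) via R0 from parent(h,c)
round 1: derive cover(h,h) via R0 from parent(h,h)
round 2: derive cover(b,b) via R1 from cover(b,f), blue(f,b)
round 2: derive cover(b,c) via R1 from cover(b,f), blue(f,c)
round 2: derive cover(c,b) via R1 from cover(c,f), blue(f,b)
round 2: derive cover(c,c) via R1 from cover(c,f), blue(f,c)
round 2: derive cover(f,c) via R1 from cover(f,d), blue(d,c)
round 2: derive cover(f,e) via R1 from cover(f,d), blue(d,e)
round 2: derive cover(h,e) via R1 from cover(h,h), blue(h,e)
round 3: derive cover(f,b) via R1 from cover(f,e), blue(e,b)
round 3: derive cover(h,b) via R1 from cover(h,e), blue(e,b)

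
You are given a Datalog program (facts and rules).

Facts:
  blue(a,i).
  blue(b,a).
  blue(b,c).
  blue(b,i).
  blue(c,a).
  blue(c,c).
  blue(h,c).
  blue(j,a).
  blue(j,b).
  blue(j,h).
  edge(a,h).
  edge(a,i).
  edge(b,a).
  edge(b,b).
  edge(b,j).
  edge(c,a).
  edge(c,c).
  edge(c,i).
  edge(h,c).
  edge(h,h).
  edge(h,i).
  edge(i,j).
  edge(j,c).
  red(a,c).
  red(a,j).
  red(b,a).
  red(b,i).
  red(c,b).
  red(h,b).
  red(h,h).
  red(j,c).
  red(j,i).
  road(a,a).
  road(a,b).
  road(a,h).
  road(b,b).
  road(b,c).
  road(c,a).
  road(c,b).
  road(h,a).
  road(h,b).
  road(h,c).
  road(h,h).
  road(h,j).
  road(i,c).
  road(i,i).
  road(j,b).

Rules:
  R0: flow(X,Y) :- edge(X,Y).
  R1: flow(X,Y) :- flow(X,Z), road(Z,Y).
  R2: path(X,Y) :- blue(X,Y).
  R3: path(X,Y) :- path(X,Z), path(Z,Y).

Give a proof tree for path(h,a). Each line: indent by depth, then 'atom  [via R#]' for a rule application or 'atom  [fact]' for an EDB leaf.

path(h,a)  [via R3]
  path(h,c)  [via R2]
    blue(h,c)  [fact]
  path(c,a)  [via R2]
    blue(c,a)  [fact]

round 1: derive path(a,i) via R2 from blue(a,i)
round 1: derive path(b,a) via R2 from blue(b,a)
round 1: derive path(b,c) via R2 from blue(b,c)
round 1: derive path(b,i) via R2 from blue(b,i)
round 1: derive path(c,a) via R2 from blue(c,a)
round 1: derive path(c,c) via R2 from blue(c,c)
round 1: derive path(h,c) via R2 from blue(h,c)
round 1: derive path(j,a) via R2 from blue(j,a)
round 1: derive path(j,b) via R2 from blue(j,b)
round 1: derive path(j,h) via R2 from blue(j,h)
round 2: derive path(c,i) via R3 from path(c,a), path(a,i)
round 2: derive path(h,a) via R3 from path(h,c), path(c,a)
round 2: derive path(j,c) via R3 from path(j,b), path(b,c)
round 2: derive path(j,i) via R3 from path(j,a), path(a,i)
round 3: derive path(h,i) via R3 from path(h,a), path(a,i)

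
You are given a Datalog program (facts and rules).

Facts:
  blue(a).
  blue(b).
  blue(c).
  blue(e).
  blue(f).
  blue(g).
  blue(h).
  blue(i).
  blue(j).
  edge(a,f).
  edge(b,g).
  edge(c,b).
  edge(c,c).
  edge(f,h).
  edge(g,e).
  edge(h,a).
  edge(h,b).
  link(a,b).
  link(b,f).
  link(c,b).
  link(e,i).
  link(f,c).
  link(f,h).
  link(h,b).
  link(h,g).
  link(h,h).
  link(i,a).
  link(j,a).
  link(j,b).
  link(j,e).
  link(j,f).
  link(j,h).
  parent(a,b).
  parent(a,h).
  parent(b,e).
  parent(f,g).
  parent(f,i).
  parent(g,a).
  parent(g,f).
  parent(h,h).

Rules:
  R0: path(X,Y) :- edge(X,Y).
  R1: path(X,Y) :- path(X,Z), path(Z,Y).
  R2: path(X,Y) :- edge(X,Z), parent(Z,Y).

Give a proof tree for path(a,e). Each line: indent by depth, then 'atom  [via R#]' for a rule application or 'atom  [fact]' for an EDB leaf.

round 1: derive path(a,f) via R0 from edge(a,f)
round 1: derive path(b,g) via R0 from edge(b,g)
round 1: derive path(c,b) via R0 from edge(c,b)
round 1: derive path(c,c) via R0 from edge(c,c)
round 1: derive path(f,h) via R0 from edge(f,h)
round 1: derive path(g,e) via R0 from edge(g,e)
round 1: derive path(h,a) via R0 from edge(h,a)
round 1: derive path(h,b) via R0 from edge(h,b)
round 1: derive path(a,g) via R2 from edge(a,f), parent(f,g)
round 1: derive path(a,i) via R2 from edge(a,f), parent(f,i)
round 1: derive path(b,a) via R2 from edge(b,g), parent(g,a)
round 1: derive path(b,f) via R2 from edge(b,g), parent(g,f)
round 1: derive path(c,e) via R2 from edge(c,b), parent(b,e)
round 1: derive path(h,e) via R2 from edge(h,b), parent(b,e)
round 1: derive path(h,h) via R2 from edge(h,a), parent(a,h)
round 2: derive path(a,e) via R1 from path(a,g), path(g,e)
round 2: derive path(a,h) via R1 from path(a,f), path(f,h)
round 2: derive path(b,e) via R1 from path(b,g), path(g,e)
round 2: derive path(b,h) via R1 from path(b,f), path(f,h)
round 2: derive path(b,i) via R1 from path(b,a), path(a,i)
round 2: derive path(c,a) via R1 from path(c,b), path(b,a)
round 2: derive path(c,f) via R1 from path(c,b), path(b,f)
round 2: derive path(c,g) via R1 from path(c,b), path(b,g)
round 2: derive path(f,a) via R1 from path(f,h), path(h,a)
round 2: derive path(f,b) via R1 from path(f,h), path(h,b)
round 2: derive path(f,e) via R1 from path(f,h), path(h,e)
round 2: derive path(h,f) via R1 from path(h,a), path(a,f)
round 2: derive path(h,g) via R1 from path(h,a), path(a,g)
round 2: derive path(h,i) via R1 from path(h,a), path(a,i)
round 3: derive path(a,a) via R1 from path(a,f), path(f,a)
round 3: derive path(a,b) via R1 from path(a,f), path(f,b)
round 3: derive path(b,b) via R1 from path(b,f), path(f,b)
round 3: derive path(c,h) via R1 from path(c,a), path(a,h)
round 3: derive path(c,i) via R1 from path(c,a), path(a,i)
round 3: derive path(f,f) via R1 from path(f,a), path(a,f)
round 3: derive path(f,g) via R1 from path(f,a), path(a,g)
round 3: derive path(f,i) via R1 from path(f,a), path(a,i)

path(a,e)  [via R1]
  path(a,g)  [via R2]
    edge(a,f)  [fact]
    parent(f,g)  [fact]
  path(g,e)  [via R0]
    edge(g,e)  [fact]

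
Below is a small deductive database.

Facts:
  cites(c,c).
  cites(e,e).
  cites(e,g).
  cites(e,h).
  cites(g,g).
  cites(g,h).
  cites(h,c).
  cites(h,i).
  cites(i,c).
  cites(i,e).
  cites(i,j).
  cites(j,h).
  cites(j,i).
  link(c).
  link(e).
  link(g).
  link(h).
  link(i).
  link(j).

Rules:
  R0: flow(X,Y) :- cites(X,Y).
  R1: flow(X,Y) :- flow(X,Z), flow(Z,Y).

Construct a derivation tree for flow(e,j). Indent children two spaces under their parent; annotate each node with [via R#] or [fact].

round 1: derive flow(c,c) via R0 from cites(c,c)
round 1: derive flow(e,e) via R0 from cites(e,e)
round 1: derive flow(e,g) via R0 from cites(e,g)
round 1: derive flow(e,h) via R0 from cites(e,h)
round 1: derive flow(g,g) via R0 from cites(g,g)
round 1: derive flow(g,h) via R0 from cites(g,h)
round 1: derive flow(h,c) via R0 from cites(h,c)
round 1: derive flow(h,i) via R0 from cites(h,i)
round 1: derive flow(i,c) via R0 from cites(i,c)
round 1: derive flow(i,e) via R0 from cites(i,e)
round 1: derive flow(i,j) via R0 from cites(i,j)
round 1: derive flow(j,h) via R0 from cites(j,h)
round 1: derive flow(j,i) via R0 from cites(j,i)
round 2: derive flow(e,c) via R1 from flow(e,h), flow(h,c)
round 2: derive flow(e,i) via R1 from flow(e,h), flow(h,i)
round 2: derive flow(g,c) via R1 from flow(g,h), flow(h,c)
round 2: derive flow(g,i) via R1 from flow(g,h), flow(h,i)
round 2: derive flow(h,e) via R1 from flow(h,i), flow(i,e)
round 2: derive flow(h,j) via R1 from flow(h,i), flow(i,j)
round 2: derive flow(i,g) via R1 from flow(i,e), flow(e,g)
round 2: derive flow(i,h) via R1 from flow(i,e), flow(e,h)
round 2: derive flow(i,i) via R1 from flow(i,j), flow(j,i)
round 2: derive flow(j,c) via R1 from flow(j,h), flow(h,c)
round 2: derive flow(j,e) via R1 from flow(j,i), flow(i,e)
round 2: derive flow(j,j) via R1 from flow(j,i), flow(i,j)
round 3: derive flow(e,j) via R1 from flow(e,h), flow(h,j)
round 3: derive flow(g,e) via R1 from flow(g,h), flow(h,e)
round 3: derive flow(g,j) via R1 from flow(g,h), flow(h,j)
round 3: derive flow(h,g) via R1 from flow(h,e), flow(e,g)
round 3: derive flow(h,h) via R1 from flow(h,e), flow(e,h)
round 3: derive flow(j,g) via R1 from flow(j,e), flow(e,g)

flow(e,j)  [via R1]
  flow(e,h)  [via R0]
    cites(e,h)  [fact]
  flow(h,j)  [via R1]
    flow(h,i)  [via R0]
      cites(h,i)  [fact]
    flow(i,j)  [via R0]
      cites(i,j)  [fact]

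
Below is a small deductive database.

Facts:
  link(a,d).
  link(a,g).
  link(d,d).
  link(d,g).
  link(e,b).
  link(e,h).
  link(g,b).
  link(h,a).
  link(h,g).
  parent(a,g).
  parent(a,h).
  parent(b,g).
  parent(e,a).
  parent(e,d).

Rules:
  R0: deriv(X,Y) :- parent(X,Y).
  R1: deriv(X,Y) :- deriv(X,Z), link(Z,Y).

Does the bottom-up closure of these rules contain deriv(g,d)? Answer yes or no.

no

round 1: derive deriv(a,g) via R0 from parent(a,g)
round 1: derive deriv(a,h) via R0 from parent(a,h)
round 1: derive deriv(b,g) via R0 from parent(b,g)
round 1: derive deriv(e,a) via R0 from parent(e,a)
round 1: derive deriv(e,d) via R0 from parent(e,d)
round 2: derive deriv(a,a) via R1 from deriv(a,h), link(h,a)
round 2: derive deriv(a,b) via R1 from deriv(a,g), link(g,b)
round 2: derive deriv(b,b) via R1 from deriv(b,g), link(g,b)
round 2: derive deriv(e,g) via R1 from deriv(e,a), link(a,g)
round 3: derive deriv(a,d) via R1 from deriv(a,a), link(a,d)
round 3: derive deriv(e,b) via R1 from deriv(e,g), link(g,b)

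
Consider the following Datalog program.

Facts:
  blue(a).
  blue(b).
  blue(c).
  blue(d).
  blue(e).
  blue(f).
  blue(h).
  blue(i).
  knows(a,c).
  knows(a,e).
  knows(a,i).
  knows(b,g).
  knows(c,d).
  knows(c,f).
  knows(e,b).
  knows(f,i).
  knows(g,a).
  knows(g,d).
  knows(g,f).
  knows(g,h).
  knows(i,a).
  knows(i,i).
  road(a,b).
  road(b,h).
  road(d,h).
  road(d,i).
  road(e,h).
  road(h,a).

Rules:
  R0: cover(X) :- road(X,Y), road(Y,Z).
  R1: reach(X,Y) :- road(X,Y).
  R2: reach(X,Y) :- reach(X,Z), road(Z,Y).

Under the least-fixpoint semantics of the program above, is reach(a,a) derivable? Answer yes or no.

round 1: derive reach(a,b) via R1 from road(a,b)
round 1: derive reach(b,h) via R1 from road(b,h)
round 1: derive reach(d,h) via R1 from road(d,h)
round 1: derive reach(d,i) via R1 from road(d,i)
round 1: derive reach(e,h) via R1 from road(e,h)
round 1: derive reach(h,a) via R1 from road(h,a)
round 2: derive reach(a,h) via R2 from reach(a,b), road(b,h)
round 2: derive reach(b,a) via R2 from reach(b,h), road(h,a)
round 2: derive reach(d,a) via R2 from reach(d,h), road(h,a)
round 2: derive reach(e,a) via R2 from reach(e,h), road(h,a)
round 2: derive reach(h,b) via R2 from reach(h,a), road(a,b)
round 3: derive reach(a,a) via R2 from reach(a,h), road(h,a)
round 3: derive reach(b,b) via R2 from reach(b,a), road(a,b)
round 3: derive reach(d,b) via R2 from reach(d,a), road(a,b)
round 3: derive reach(e,b) via R2 from reach(e,a), road(a,b)
round 3: derive reach(h,h) via R2 from reach(h,b), road(b,h)

yes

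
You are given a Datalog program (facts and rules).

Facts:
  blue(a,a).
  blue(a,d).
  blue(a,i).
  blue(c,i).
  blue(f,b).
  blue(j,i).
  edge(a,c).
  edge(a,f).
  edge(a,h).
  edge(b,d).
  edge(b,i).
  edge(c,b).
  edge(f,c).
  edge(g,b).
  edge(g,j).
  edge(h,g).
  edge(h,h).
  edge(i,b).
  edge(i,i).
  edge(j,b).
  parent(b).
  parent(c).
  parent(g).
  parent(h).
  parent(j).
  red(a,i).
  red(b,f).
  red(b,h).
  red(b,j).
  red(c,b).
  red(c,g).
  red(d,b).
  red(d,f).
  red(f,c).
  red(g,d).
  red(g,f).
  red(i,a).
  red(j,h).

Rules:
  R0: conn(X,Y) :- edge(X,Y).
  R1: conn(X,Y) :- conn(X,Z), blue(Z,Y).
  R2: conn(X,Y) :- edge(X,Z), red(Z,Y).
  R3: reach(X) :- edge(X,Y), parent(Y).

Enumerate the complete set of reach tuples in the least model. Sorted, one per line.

reach(a)
reach(c)
reach(f)
reach(g)
reach(h)
reach(i)
reach(j)

round 1: derive reach(a) via R3 from edge(a,c), parent(c)
round 1: derive reach(c) via R3 from edge(c,b), parent(b)
round 1: derive reach(f) via R3 from edge(f,c), parent(c)
round 1: derive reach(g) via R3 from edge(g,b), parent(b)
round 1: derive reach(h) via R3 from edge(h,g), parent(g)
round 1: derive reach(i) via R3 from edge(i,b), parent(b)
round 1: derive reach(j) via R3 from edge(j,b), parent(b)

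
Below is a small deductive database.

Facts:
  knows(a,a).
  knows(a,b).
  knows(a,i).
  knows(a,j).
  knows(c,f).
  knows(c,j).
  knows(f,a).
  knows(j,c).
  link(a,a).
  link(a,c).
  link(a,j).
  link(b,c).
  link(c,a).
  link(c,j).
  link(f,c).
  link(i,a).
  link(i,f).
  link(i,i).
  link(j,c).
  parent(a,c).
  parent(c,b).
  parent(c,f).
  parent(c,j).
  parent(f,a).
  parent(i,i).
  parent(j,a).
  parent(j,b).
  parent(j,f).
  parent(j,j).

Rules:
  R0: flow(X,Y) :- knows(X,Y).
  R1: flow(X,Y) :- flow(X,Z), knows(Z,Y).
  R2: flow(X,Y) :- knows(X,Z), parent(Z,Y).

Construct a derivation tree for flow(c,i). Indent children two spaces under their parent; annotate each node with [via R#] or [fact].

flow(c,i)  [via R1]
  flow(c,a)  [via R2]
    knows(c,f)  [fact]
    parent(f,a)  [fact]
  knows(a,i)  [fact]

round 1: derive flow(a,a) via R0 from knows(a,a)
round 1: derive flow(a,b) via R0 from knows(a,b)
round 1: derive flow(a,i) via R0 from knows(a,i)
round 1: derive flow(a,j) via R0 from knows(a,j)
round 1: derive flow(c,f) via R0 from knows(c,f)
round 1: derive flow(c,j) via R0 from knows(c,j)
round 1: derive flow(f,a) via R0 from knows(f,a)
round 1: derive flow(j,c) via R0 from knows(j,c)
round 1: derive flow(a,c) via R2 from knows(a,a), parent(a,c)
round 1: derive flow(a,f) via R2 from knows(a,j), parent(j,f)
round 1: derive flow(c,a) via R2 from knows(c,f), parent(f,a)
round 1: derive flow(c,b) via R2 from knows(c,j), parent(j,b)
round 1: derive flow(f,c) via R2 from knows(f,a), parent(a,c)
round 1: derive flow(j,b) via R2 from knows(j,c), parent(c,b)
round 1: derive flow(j,f) via R2 from knows(j,c), parent(c,f)
round 1: derive flow(j,j) via R2 from knows(j,c), parent(c,j)
round 2: derive flow(c,c) via R1 from flow(c,j), knows(j,c)
round 2: derive flow(c,i) via R1 from flow(c,a), knows(a,i)
round 2: derive flow(f,b) via R1 from flow(f,a), knows(a,b)
round 2: derive flow(f,f) via R1 from flow(f,c), knows(c,f)
round 2: derive flow(f,i) via R1 from flow(f,a), knows(a,i)
round 2: derive flow(f,j) via R1 from flow(f,a), knows(a,j)
round 2: derive flow(j,a) via R1 from flow(j,f), knows(f,a)
round 3: derive flow(j,i) via R1 from flow(j,a), knows(a,i)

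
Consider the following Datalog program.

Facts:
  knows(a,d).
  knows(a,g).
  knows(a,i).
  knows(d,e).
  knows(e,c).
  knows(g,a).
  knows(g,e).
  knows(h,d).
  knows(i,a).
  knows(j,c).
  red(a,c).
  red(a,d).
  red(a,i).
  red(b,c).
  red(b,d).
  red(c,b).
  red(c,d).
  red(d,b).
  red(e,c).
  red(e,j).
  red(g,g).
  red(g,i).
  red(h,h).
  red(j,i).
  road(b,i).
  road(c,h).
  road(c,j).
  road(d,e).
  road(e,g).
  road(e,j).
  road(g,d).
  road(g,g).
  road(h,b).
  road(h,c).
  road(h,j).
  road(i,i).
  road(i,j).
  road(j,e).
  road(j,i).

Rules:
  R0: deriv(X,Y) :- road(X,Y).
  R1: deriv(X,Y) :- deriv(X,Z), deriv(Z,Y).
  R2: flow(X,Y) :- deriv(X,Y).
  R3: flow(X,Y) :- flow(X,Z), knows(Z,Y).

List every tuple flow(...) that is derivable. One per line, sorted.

flow(b,a)
flow(b,c)
flow(b,d)
flow(b,e)
flow(b,g)
flow(b,i)
flow(b,j)
flow(c,a)
flow(c,b)
flow(c,c)
flow(c,d)
flow(c,e)
flow(c,g)
flow(c,h)
flow(c,i)
flow(c,j)
flow(d,a)
flow(d,c)
flow(d,d)
flow(d,e)
flow(d,g)
flow(d,i)
flow(d,j)
flow(e,a)
flow(e,c)
flow(e,d)
flow(e,e)
flow(e,g)
flow(e,i)
flow(e,j)
flow(g,a)
flow(g,c)
flow(g,d)
flow(g,e)
flow(g,g)
flow(g,i)
flow(g,j)
flow(h,a)
flow(h,b)
flow(h,c)
flow(h,d)
flow(h,e)
flow(h,g)
flow(h,h)
flow(h,i)
flow(h,j)
flow(i,a)
flow(i,c)
flow(i,d)
flow(i,e)
flow(i,g)
flow(i,i)
flow(i,j)
flow(j,a)
flow(j,c)
flow(j,d)
flow(j,e)
flow(j,g)
flow(j,i)
flow(j,j)

round 1: derive deriv(b,i) via R0 from road(b,i)
round 1: derive deriv(c,h) via R0 from road(c,h)
round 1: derive deriv(c,j) via R0 from road(c,j)
round 1: derive deriv(d,e) via R0 from road(d,e)
round 1: derive deriv(e,g) via R0 from road(e,g)
round 1: derive deriv(e,j) via R0 from road(e,j)
round 1: derive deriv(g,d) via R0 from road(g,d)
round 1: derive deriv(g,g) via R0 from road(g,g)
round 1: derive deriv(h,b) via R0 from road(h,b)
round 1: derive deriv(h,c) via R0 from road(h,c)
round 1: derive deriv(h,j) via R0 from road(h,j)
round 1: derive deriv(i,i) via R0 from road(i,i)
round 1: derive deriv(i,j) via R0 from road(i,j)
round 1: derive deriv(j,e) via R0 from road(j,e)
round 1: derive deriv(j,i) via R0 from road(j,i)
round 2: derive deriv(b,j) via R1 from deriv(b,i), deriv(i,j)
round 2: derive deriv(c,b) via R1 from deriv(c,h), deriv(h,b)
round 2: derive deriv(c,c) via R1 from deriv(c,h), deriv(h,c)
round 2: derive deriv(c,e) via R1 from deriv(c,j), deriv(j,e)
round 2: derive deriv(c,i) via R1 from deriv(c,j), deriv(j,i)
round 2: derive deriv(d,g) via R1 from deriv(d,e), deriv(e,g)
round 2: derive deriv(d,j) via R1 from deriv(d,e), deriv(e,j)
round 2: derive deriv(e,d) via R1 from deriv(e,g), deriv(g,d)
round 2: derive deriv(e,e) via R1 from deriv(e,j), deriv(j,e)
round 2: derive deriv(e,i) via R1 from deriv(e,j), deriv(j,i)
round 2: derive deriv(g,e) via R1 from deriv(g,d), deriv(d,e)
round 2: derive deriv(h,e) via R1 from deriv(h,j), deriv(j,e)
round 2: derive deriv(h,h) via R1 from deriv(h,c), deriv(c,h)
round 2: derive deriv(h,i) via R1 from deriv(h,b), deriv(b,i)
round 2: derive deriv(i,e) via R1 from deriv(i,j), deriv(j,e)
round 2: derive deriv(j,g) via R1 from deriv(j,e), deriv(e,g)
round 2: derive deriv(j,j) via R1 from deriv(j,e), deriv(e,j)
round 2: derive flow(b,i) via R2 from deriv(b,i)
round 2: derive flow(c,h) via R2 from deriv(c,h)
round 2: derive flow(c,j) via R2 from deriv(c,j)
round 2: derive flow(d,e) via R2 from deriv(d,e)
round 2: derive flow(e,g) via R2 from deriv(e,g)
round 2: derive flow(e,j) via R2 from deriv(e,j)
round 2: derive flow(g,d) via R2 from deriv(g,d)
round 2: derive flow(g,g) via R2 from deriv(g,g)
round 2: derive flow(h,b) via R2 from deriv(h,b)
round 2: derive flow(h,c) via R2 from deriv(h,c)
round 2: derive flow(h,j) via R2 from deriv(h,j)
round 2: derive flow(i,i) via R2 from deriv(i,i)
round 2: derive flow(i,j) via R2 from deriv(i,j)
round 2: derive flow(j,e) via R2 from deriv(j,e)
round 2: derive flow(j,i) via R2 from deriv(j,i)
round 3: derive deriv(b,e) via R1 from deriv(b,i), deriv(i,e)
round 3: derive deriv(b,g) via R1 from deriv(b,j), deriv(j,g)
round 3: derive deriv(c,d) via R1 from deriv(c,e), deriv(e,d)
round 3: derive deriv(c,g) via R1 from deriv(c,e), deriv(e,g)
round 3: derive deriv(d,d) via R1 from deriv(d,e), deriv(e,d)
round 3: derive deriv(d,i) via R1 from deriv(d,e), deriv(e,i)
round 3: derive deriv(g,i) via R1 from deriv(g,e), deriv(e,i)
round 3: derive deriv(g,j) via R1 from deriv(g,d), deriv(d,j)
round 3: derive deriv(h,d) via R1 from deriv(h,e), deriv(e,d)
round 3: derive deriv(h,g) via R1 from deriv(h,e), deriv(e,g)
round 3: derive deriv(i,d) via R1 from deriv(i,e), deriv(e,d)
round 3: derive deriv(i,g) via R1 from deriv(i,e), deriv(e,g)
round 3: derive deriv(j,d) via R1 from deriv(j,e), deriv(e,d)
round 3: derive flow(b,j) via R2 from deriv(b,j)
round 3: derive flow(c,b) via R2 from deriv(c,b)
round 3: derive flow(c,c) via R2 from deriv(c,c)
round 3: derive flow(c,e) via R2 from deriv(c,e)
round 3: derive flow(c,i) via R2 from deriv(c,i)
round 3: derive flow(d,g) via R2 from deriv(d,g)
round 3: derive flow(d,j) via R2 from deriv(d,j)
round 3: derive flow(e,d) via R2 from deriv(e,d)
round 3: derive flow(e,e) via R2 from deriv(e,e)
round 3: derive flow(e,i) via R2 from deriv(e,i)
round 3: derive flow(g,e) via R2 from deriv(g,e)
round 3: derive flow(h,e) via R2 from deriv(h,e)
round 3: derive flow(h,h) via R2 from deriv(h,h)
round 3: derive flow(h,i) via R2 from deriv(h,i)
round 3: derive flow(i,e) via R2 from deriv(i,e)
round 3: derive flow(j,g) via R2 from deriv(j,g)
round 3: derive flow(j,j) via R2 from deriv(j,j)
round 3: derive flow(b,a) via R3 from flow(b,i), knows(i,a)
round 3: derive flow(c,d) via R3 from flow(c,h), knows(h,d)
round 3: derive flow(d,c) via R3 from flow(d,e), knows(e,c)
round 3: derive flow(e,a) via R3 from flow(e,g), knows(g,a)
round 3: derive flow(e,c) via R3 from flow(e,j), knows(j,c)
round 3: derive flow(g,a) via R3 from flow(g,g), knows(g,a)
round 3: derive flow(i,a) via R3 from flow(i,i), knows(i,a)
round 3: derive flow(i,c) via R3 from flow(i,j), knows(j,c)
round 3: derive flow(j,a) via R3 from flow(j,i), knows(i,a)
round 3: derive flow(j,c) via R3 from flow(j,e), knows(e,c)
round 4: derive deriv(b,d) via R1 from deriv(b,e), deriv(e,d)
round 4: derive flow(b,e) via R2 from deriv(b,e)
round 4: derive flow(b,g) via R2 from deriv(b,g)
round 4: derive flow(c,g) via R2 from deriv(c,g)
round 4: derive flow(d,d) via R2 from deriv(d,d)
round 4: derive flow(d,i) via R2 from deriv(d,i)
round 4: derive flow(g,i) via R2 from deriv(g,i)
round 4: derive flow(g,j) via R2 from deriv(g,j)
round 4: derive flow(h,d) via R2 from deriv(h,d)
round 4: derive flow(h,g) via R2 from deriv(h,g)
round 4: derive flow(i,d) via R2 from deriv(i,d)
round 4: derive flow(i,g) via R2 from deriv(i,g)
round 4: derive flow(j,d) via R2 from deriv(j,d)
round 4: derive flow(b,c) via R3 from flow(b,j), knows(j,c)
round 4: derive flow(b,d) via R3 from flow(b,a), knows(a,d)
round 4: derive flow(c,a) via R3 from flow(c,i), knows(i,a)
round 4: derive flow(d,a) via R3 from flow(d,g), knows(g,a)
round 4: derive flow(g,c) via R3 from flow(g,e), knows(e,c)
round 4: derive flow(h,a) via R3 from flow(h,i), knows(i,a)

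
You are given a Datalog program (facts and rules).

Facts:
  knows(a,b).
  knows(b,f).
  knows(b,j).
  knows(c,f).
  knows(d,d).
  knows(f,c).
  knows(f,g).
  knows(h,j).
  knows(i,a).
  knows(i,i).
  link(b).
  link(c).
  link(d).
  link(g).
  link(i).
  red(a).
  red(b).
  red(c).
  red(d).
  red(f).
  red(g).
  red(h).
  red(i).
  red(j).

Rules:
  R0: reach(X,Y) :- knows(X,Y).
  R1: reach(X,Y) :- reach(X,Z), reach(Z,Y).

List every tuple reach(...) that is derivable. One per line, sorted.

round 1: derive reach(a,b) via R0 from knows(a,b)
round 1: derive reach(b,f) via R0 from knows(b,f)
round 1: derive reach(b,j) via R0 from knows(b,j)
round 1: derive reach(c,f) via R0 from knows(c,f)
round 1: derive reach(d,d) via R0 from knows(d,d)
round 1: derive reach(f,c) via R0 from knows(f,c)
round 1: derive reach(f,g) via R0 from knows(f,g)
round 1: derive reach(h,j) via R0 from knows(h,j)
round 1: derive reach(i,a) via R0 from knows(i,a)
round 1: derive reach(i,i) via R0 from knows(i,i)
round 2: derive reach(a,f) via R1 from reach(a,b), reach(b,f)
round 2: derive reach(a,j) via R1 from reach(a,b), reach(b,j)
round 2: derive reach(b,c) via R1 from reach(b,f), reach(f,c)
round 2: derive reach(b,g) via R1 from reach(b,f), reach(f,g)
round 2: derive reach(c,c) via R1 from reach(c,f), reach(f,c)
round 2: derive reach(c,g) via R1 from reach(c,f), reach(f,g)
round 2: derive reach(f,f) via R1 from reach(f,c), reach(c,f)
round 2: derive reach(i,b) via R1 from reach(i,a), reach(a,b)
round 3: derive reach(a,c) via R1 from reach(a,b), reach(b,c)
round 3: derive reach(a,g) via R1 from reach(a,b), reach(b,g)
round 3: derive reach(i,c) via R1 from reach(i,b), reach(b,c)
round 3: derive reach(i,f) via R1 from reach(i,a), reach(a,f)
round 3: derive reach(i,g) via R1 from reach(i,b), reach(b,g)
round 3: derive reach(i,j) via R1 from reach(i,a), reach(a,j)

reach(a,b)
reach(a,c)
reach(a,f)
reach(a,g)
reach(a,j)
reach(b,c)
reach(b,f)
reach(b,g)
reach(b,j)
reach(c,c)
reach(c,f)
reach(c,g)
reach(d,d)
reach(f,c)
reach(f,f)
reach(f,g)
reach(h,j)
reach(i,a)
reach(i,b)
reach(i,c)
reach(i,f)
reach(i,g)
reach(i,i)
reach(i,j)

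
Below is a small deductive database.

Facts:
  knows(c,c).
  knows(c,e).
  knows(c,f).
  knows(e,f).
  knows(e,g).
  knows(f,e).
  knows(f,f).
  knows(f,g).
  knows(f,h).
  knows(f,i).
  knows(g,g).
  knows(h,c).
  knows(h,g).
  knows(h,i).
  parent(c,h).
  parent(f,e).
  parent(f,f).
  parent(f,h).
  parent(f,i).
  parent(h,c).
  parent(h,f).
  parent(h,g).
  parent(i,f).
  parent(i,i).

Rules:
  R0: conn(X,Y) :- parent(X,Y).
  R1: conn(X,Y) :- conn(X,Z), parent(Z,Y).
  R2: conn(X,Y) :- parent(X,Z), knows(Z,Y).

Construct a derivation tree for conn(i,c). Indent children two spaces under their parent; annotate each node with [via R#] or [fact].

round 1: derive conn(c,h) via R0 from parent(c,h)
round 1: derive conn(f,e) via R0 from parent(f,e)
round 1: derive conn(f,f) via R0 from parent(f,f)
round 1: derive conn(f,h) via R0 from parent(f,h)
round 1: derive conn(f,i) via R0 from parent(f,i)
round 1: derive conn(h,c) via R0 from parent(h,c)
round 1: derive conn(h,f) via R0 from parent(h,f)
round 1: derive conn(h,g) via R0 from parent(h,g)
round 1: derive conn(i,f) via R0 from parent(i,f)
round 1: derive conn(i,i) via R0 from parent(i,i)
round 1: derive conn(c,c) via R2 from parent(c,h), knows(h,c)
round 1: derive conn(c,g) via R2 from parent(c,h), knows(h,g)
round 1: derive conn(c,i) via R2 from parent(c,h), knows(h,i)
round 1: derive conn(f,c) via R2 from parent(f,h), knows(h,c)
round 1: derive conn(f,g) via R2 from parent(f,e), knows(e,g)
round 1: derive conn(h,e) via R2 from parent(h,c), knows(c,e)
round 1: derive conn(h,h) via R2 from parent(h,f), knows(f,h)
round 1: derive conn(h,i) via R2 from parent(h,f), knows(f,i)
round 1: derive conn(i,e) via R2 from parent(i,f), knows(f,e)
round 1: derive conn(i,g) via R2 from parent(i,f), knows(f,g)
round 1: derive conn(i,h) via R2 from parent(i,f), knows(f,h)
round 2: derive conn(c,f) via R1 from conn(c,h), parent(h,f)
round 2: derive conn(i,c) via R1 from conn(i,h), parent(h,c)
round 3: derive conn(c,e) via R1 from conn(c,f), parent(f,e)

conn(i,c)  [via R1]
  conn(i,h)  [via R2]
    parent(i,f)  [fact]
    knows(f,h)  [fact]
  parent(h,c)  [fact]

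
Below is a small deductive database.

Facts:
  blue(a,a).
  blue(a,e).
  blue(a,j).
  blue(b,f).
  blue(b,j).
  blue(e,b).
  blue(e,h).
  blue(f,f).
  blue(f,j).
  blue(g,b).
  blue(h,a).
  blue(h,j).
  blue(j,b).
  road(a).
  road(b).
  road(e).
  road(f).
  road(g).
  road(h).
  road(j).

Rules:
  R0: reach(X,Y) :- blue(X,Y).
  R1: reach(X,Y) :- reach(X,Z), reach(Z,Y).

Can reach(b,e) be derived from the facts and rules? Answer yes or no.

no

round 1: derive reach(a,a) via R0 from blue(a,a)
round 1: derive reach(a,e) via R0 from blue(a,e)
round 1: derive reach(a,j) via R0 from blue(a,j)
round 1: derive reach(b,f) via R0 from blue(b,f)
round 1: derive reach(b,j) via R0 from blue(b,j)
round 1: derive reach(e,b) via R0 from blue(e,b)
round 1: derive reach(e,h) via R0 from blue(e,h)
round 1: derive reach(f,f) via R0 from blue(f,f)
round 1: derive reach(f,j) via R0 from blue(f,j)
round 1: derive reach(g,b) via R0 from blue(g,b)
round 1: derive reach(h,a) via R0 from blue(h,a)
round 1: derive reach(h,j) via R0 from blue(h,j)
round 1: derive reach(j,b) via R0 from blue(j,b)
round 2: derive reach(a,b) via R1 from reach(a,e), reach(e,b)
round 2: derive reach(a,h) via R1 from reach(a,e), reach(e,h)
round 2: derive reach(b,b) via R1 from reach(b,j), reach(j,b)
round 2: derive reach(e,a) via R1 from reach(e,h), reach(h,a)
round 2: derive reach(e,f) via R1 from reach(e,b), reach(b,f)
round 2: derive reach(e,j) via R1 from reach(e,b), reach(b,j)
round 2: derive reach(f,b) via R1 from reach(f,j), reach(j,b)
round 2: derive reach(g,f) via R1 from reach(g,b), reach(b,f)
round 2: derive reach(g,j) via R1 from reach(g,b), reach(b,j)
round 2: derive reach(h,b) via R1 from reach(h,j), reach(j,b)
round 2: derive reach(h,e) via R1 from reach(h,a), reach(a,e)
round 2: derive reach(j,f) via R1 from reach(j,b), reach(b,f)
round 2: derive reach(j,j) via R1 from reach(j,b), reach(b,j)
round 3: derive reach(a,f) via R1 from reach(a,b), reach(b,f)
round 3: derive reach(e,e) via R1 from reach(e,a), reach(a,e)
round 3: derive reach(h,f) via R1 from reach(h,b), reach(b,f)
round 3: derive reach(h,h) via R1 from reach(h,a), reach(a,h)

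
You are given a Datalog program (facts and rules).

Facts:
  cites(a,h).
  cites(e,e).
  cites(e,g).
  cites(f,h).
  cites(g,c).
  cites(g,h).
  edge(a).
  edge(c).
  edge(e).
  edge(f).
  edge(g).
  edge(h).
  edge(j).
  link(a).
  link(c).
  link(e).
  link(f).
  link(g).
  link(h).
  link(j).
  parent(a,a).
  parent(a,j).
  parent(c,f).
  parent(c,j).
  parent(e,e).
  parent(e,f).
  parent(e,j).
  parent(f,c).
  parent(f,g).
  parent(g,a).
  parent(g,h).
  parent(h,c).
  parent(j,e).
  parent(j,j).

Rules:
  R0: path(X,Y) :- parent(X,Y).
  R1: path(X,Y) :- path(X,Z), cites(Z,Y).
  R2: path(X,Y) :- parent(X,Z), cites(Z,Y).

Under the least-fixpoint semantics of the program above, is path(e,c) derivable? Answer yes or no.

yes

round 1: derive path(a,a) via R0 from parent(a,a)
round 1: derive path(a,j) via R0 from parent(a,j)
round 1: derive path(c,f) via R0 from parent(c,f)
round 1: derive path(c,j) via R0 from parent(c,j)
round 1: derive path(e,e) via R0 from parent(e,e)
round 1: derive path(e,f) via R0 from parent(e,f)
round 1: derive path(e,j) via R0 from parent(e,j)
round 1: derive path(f,c) via R0 from parent(f,c)
round 1: derive path(f,g) via R0 from parent(f,g)
round 1: derive path(g,a) via R0 from parent(g,a)
round 1: derive path(g,h) via R0 from parent(g,h)
round 1: derive path(h,c) via R0 from parent(h,c)
round 1: derive path(j,e) via R0 from parent(j,e)
round 1: derive path(j,j) via R0 from parent(j,j)
round 1: derive path(a,h) via R2 from parent(a,a), cites(a,h)
round 1: derive path(c,h) via R2 from parent(c,f), cites(f,h)
round 1: derive path(e,g) via R2 from parent(e,e), cites(e,g)
round 1: derive path(e,h) via R2 from parent(e,f), cites(f,h)
round 1: derive path(f,h) via R2 from parent(f,g), cites(g,h)
round 1: derive path(j,g) via R2 from parent(j,e), cites(e,g)
round 2: derive path(e,c) via R1 from path(e,g), cites(g,c)
round 2: derive path(j,c) via R1 from path(j,g), cites(g,c)
round 2: derive path(j,h) via R1 from path(j,g), cites(g,h)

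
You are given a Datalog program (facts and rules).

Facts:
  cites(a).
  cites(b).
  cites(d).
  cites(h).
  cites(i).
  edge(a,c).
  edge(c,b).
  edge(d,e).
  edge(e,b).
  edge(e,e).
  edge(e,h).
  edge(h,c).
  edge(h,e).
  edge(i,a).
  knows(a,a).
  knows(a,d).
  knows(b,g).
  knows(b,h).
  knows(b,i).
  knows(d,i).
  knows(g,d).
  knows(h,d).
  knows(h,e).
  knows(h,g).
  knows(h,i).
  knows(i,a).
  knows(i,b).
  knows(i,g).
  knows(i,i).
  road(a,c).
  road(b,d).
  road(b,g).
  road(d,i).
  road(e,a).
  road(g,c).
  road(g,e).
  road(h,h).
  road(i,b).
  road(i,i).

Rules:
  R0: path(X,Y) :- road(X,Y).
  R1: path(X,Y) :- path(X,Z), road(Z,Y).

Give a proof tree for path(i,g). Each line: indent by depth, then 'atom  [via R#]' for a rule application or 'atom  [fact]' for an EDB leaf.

round 1: derive path(a,c) via R0 from road(a,c)
round 1: derive path(b,d) via R0 from road(b,d)
round 1: derive path(b,g) via R0 from road(b,g)
round 1: derive path(d,i) via R0 from road(d,i)
round 1: derive path(e,a) via R0 from road(e,a)
round 1: derive path(g,c) via R0 from road(g,c)
round 1: derive path(g,e) via R0 from road(g,e)
round 1: derive path(h,h) via R0 from road(h,h)
round 1: derive path(i,b) via R0 from road(i,b)
round 1: derive path(i,i) via R0 from road(i,i)
round 2: derive path(b,c) via R1 from path(b,g), road(g,c)
round 2: derive path(b,e) via R1 from path(b,g), road(g,e)
round 2: derive path(b,i) via R1 from path(b,d), road(d,i)
round 2: derive path(d,b) via R1 from path(d,i), road(i,b)
round 2: derive path(e,c) via R1 from path(e,a), road(a,c)
round 2: derive path(g,a) via R1 from path(g,e), road(e,a)
round 2: derive path(i,d) via R1 from path(i,b), road(b,d)
round 2: derive path(i,g) via R1 from path(i,b), road(b,g)
round 3: derive path(b,a) via R1 from path(b,e), road(e,a)
round 3: derive path(b,b) via R1 from path(b,i), road(i,b)
round 3: derive path(d,d) via R1 from path(d,b), road(b,d)
round 3: derive path(d,g) via R1 from path(d,b), road(b,g)
round 3: derive path(i,c) via R1 from path(i,g), road(g,c)
round 3: derive path(i,e) via R1 from path(i,g), road(g,e)
round 4: derive path(d,c) via R1 from path(d,g), road(g,c)
round 4: derive path(d,e) via R1 from path(d,g), road(g,e)
round 4: derive path(i,a) via R1 from path(i,e), road(e,a)
round 5: derive path(d,a) via R1 from path(d,e), road(e,a)

path(i,g)  [via R1]
  path(i,b)  [via R0]
    road(i,b)  [fact]
  road(b,g)  [fact]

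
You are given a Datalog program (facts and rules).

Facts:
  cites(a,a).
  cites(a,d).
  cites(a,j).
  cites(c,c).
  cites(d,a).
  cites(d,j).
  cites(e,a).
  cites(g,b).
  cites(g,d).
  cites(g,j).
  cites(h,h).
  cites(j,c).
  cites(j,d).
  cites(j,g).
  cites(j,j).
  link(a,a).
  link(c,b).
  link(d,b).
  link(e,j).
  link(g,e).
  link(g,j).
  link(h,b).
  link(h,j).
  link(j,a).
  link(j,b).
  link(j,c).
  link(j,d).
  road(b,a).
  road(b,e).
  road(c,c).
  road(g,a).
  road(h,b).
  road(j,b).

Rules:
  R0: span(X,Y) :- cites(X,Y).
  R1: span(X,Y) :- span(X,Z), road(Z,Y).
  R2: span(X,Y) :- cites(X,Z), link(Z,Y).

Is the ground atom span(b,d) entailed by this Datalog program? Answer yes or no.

round 1: derive span(a,a) via R0 from cites(a,a)
round 1: derive span(a,d) via R0 from cites(a,d)
round 1: derive span(a,j) via R0 from cites(a,j)
round 1: derive span(c,c) via R0 from cites(c,c)
round 1: derive span(d,a) via R0 from cites(d,a)
round 1: derive span(d,j) via R0 from cites(d,j)
round 1: derive span(e,a) via R0 from cites(e,a)
round 1: derive span(g,b) via R0 from cites(g,b)
round 1: derive span(g,d) via R0 from cites(g,d)
round 1: derive span(g,j) via R0 from cites(g,j)
round 1: derive span(h,h) via R0 from cites(h,h)
round 1: derive span(j,c) via R0 from cites(j,c)
round 1: derive span(j,d) via R0 from cites(j,d)
round 1: derive span(j,g) via R0 from cites(j,g)
round 1: derive span(j,j) via R0 from cites(j,j)
round 1: derive span(a,b) via R2 from cites(a,d), link(d,b)
round 1: derive span(a,c) via R2 from cites(a,j), link(j,c)
round 1: derive span(c,b) via R2 from cites(c,c), link(c,b)
round 1: derive span(d,b) via R2 from cites(d,j), link(j,b)
round 1: derive span(d,c) via R2 from cites(d,j), link(j,c)
round 1: derive span(d,d) via R2 from cites(d,j), link(j,d)
round 1: derive span(g,a) via R2 from cites(g,j), link(j,a)
round 1: derive span(g,c) via R2 from cites(g,j), link(j,c)
round 1: derive span(h,b) via R2 from cites(h,h), link(h,b)
round 1: derive span(h,j) via R2 from cites(h,h), link(h,j)
round 1: derive span(j,a) via R2 from cites(j,j), link(j,a)
round 1: derive span(j,b) via R2 from cites(j,c), link(c,b)
round 1: derive span(j,e) via R2 from cites(j,g), link(g,e)
round 2: derive span(a,e) via R1 from span(a,b), road(b,e)
round 2: derive span(c,a) via R1 from span(c,b), road(b,a)
round 2: derive span(c,e) via R1 from span(c,b), road(b,e)
round 2: derive span(d,e) via R1 from span(d,b), road(b,e)
round 2: derive span(g,e) via R1 from span(g,b), road(b,e)
round 2: derive span(h,a) via R1 from span(h,b), road(b,a)
round 2: derive span(h,e) via R1 from span(h,b), road(b,e)

no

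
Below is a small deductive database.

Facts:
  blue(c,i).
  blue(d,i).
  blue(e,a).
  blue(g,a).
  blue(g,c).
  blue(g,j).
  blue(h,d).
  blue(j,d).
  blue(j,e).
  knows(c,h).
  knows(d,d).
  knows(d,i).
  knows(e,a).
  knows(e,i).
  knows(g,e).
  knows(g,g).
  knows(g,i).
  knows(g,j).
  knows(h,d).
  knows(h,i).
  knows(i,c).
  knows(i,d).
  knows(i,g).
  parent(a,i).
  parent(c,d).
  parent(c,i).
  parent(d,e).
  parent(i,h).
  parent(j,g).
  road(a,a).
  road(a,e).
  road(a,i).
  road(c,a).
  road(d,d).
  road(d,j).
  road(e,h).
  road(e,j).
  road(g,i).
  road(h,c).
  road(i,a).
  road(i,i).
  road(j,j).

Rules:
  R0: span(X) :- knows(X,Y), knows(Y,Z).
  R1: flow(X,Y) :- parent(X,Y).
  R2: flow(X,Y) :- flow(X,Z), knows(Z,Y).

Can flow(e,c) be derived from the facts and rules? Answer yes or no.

round 1: derive flow(a,i) via R1 from parent(a,i)
round 1: derive flow(c,d) via R1 from parent(c,d)
round 1: derive flow(c,i) via R1 from parent(c,i)
round 1: derive flow(d,e) via R1 from parent(d,e)
round 1: derive flow(i,h) via R1 from parent(i,h)
round 1: derive flow(j,g) via R1 from parent(j,g)
round 2: derive flow(a,c) via R2 from flow(a,i), knows(i,c)
round 2: derive flow(a,d) via R2 from flow(a,i), knows(i,d)
round 2: derive flow(a,g) via R2 from flow(a,i), knows(i,g)
round 2: derive flow(c,c) via R2 from flow(c,i), knows(i,c)
round 2: derive flow(c,g) via R2 from flow(c,i), knows(i,g)
round 2: derive flow(d,a) via R2 from flow(d,e), knows(e,a)
round 2: derive flow(d,i) via R2 from flow(d,e), knows(e,i)
round 2: derive flow(i,d) via R2 from flow(i,h), knows(h,d)
round 2: derive flow(i,i) via R2 from flow(i,h), knows(h,i)
round 2: derive flow(j,e) via R2 from flow(j,g), knows(g,e)
round 2: derive flow(j,i) via R2 from flow(j,g), knows(g,i)
round 2: derive flow(j,j) via R2 from flow(j,g), knows(g,j)
round 3: derive flow(a,e) via R2 from flow(a,g), knows(g,e)
round 3: derive flow(a,h) via R2 from flow(a,c), knows(c,h)
round 3: derive flow(a,j) via R2 from flow(a,g), knows(g,j)
round 3: derive flow(c,e) via R2 from flow(c,g), knows(g,e)
round 3: derive flow(c,h) via R2 from flow(c,c), knows(c,h)
round 3: derive flow(c,j) via R2 from flow(c,g), knows(g,j)
round 3: derive flow(d,c) via R2 from flow(d,i), knows(i,c)
round 3: derive flow(d,d) via R2 from flow(d,i), knows(i,d)
round 3: derive flow(d,g) via R2 from flow(d,i), knows(i,g)
round 3: derive flow(i,c) via R2 from flow(i,i), knows(i,c)
round 3: derive flow(i,g) via R2 from flow(i,i), knows(i,g)
round 3: derive flow(j,a) via R2 from flow(j,e), knows(e,a)
round 3: derive flow(j,c) via R2 from flow(j,i), knows(i,c)
round 3: derive flow(j,d) via R2 from flow(j,i), knows(i,d)
round 4: derive flow(a,a) via R2 from flow(a,e), knows(e,a)
round 4: derive flow(c,a) via R2 from flow(c,e), knows(e,a)
round 4: derive flow(d,h) via R2 from flow(d,c), knows(c,h)
round 4: derive flow(d,j) via R2 from flow(d,g), knows(g,j)
round 4: derive flow(i,e) via R2 from flow(i,g), knows(g,e)
round 4: derive flow(i,j) via R2 from flow(i,g), knows(g,j)
round 4: derive flow(j,h) via R2 from flow(j,c), knows(c,h)
round 5: derive flow(i,a) via R2 from flow(i,e), knows(e,a)

no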